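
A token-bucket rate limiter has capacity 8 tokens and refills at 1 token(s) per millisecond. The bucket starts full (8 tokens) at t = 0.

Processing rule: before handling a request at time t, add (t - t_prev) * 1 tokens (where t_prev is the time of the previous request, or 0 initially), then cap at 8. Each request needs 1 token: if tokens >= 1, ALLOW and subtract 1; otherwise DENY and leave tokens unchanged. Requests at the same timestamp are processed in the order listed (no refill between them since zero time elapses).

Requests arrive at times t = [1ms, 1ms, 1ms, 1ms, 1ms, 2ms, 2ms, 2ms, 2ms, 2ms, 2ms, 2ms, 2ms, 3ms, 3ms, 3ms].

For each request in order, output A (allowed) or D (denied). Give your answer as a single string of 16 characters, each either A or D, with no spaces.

Simulating step by step:
  req#1 t=1ms: ALLOW
  req#2 t=1ms: ALLOW
  req#3 t=1ms: ALLOW
  req#4 t=1ms: ALLOW
  req#5 t=1ms: ALLOW
  req#6 t=2ms: ALLOW
  req#7 t=2ms: ALLOW
  req#8 t=2ms: ALLOW
  req#9 t=2ms: ALLOW
  req#10 t=2ms: DENY
  req#11 t=2ms: DENY
  req#12 t=2ms: DENY
  req#13 t=2ms: DENY
  req#14 t=3ms: ALLOW
  req#15 t=3ms: DENY
  req#16 t=3ms: DENY

Answer: AAAAAAAAADDDDADD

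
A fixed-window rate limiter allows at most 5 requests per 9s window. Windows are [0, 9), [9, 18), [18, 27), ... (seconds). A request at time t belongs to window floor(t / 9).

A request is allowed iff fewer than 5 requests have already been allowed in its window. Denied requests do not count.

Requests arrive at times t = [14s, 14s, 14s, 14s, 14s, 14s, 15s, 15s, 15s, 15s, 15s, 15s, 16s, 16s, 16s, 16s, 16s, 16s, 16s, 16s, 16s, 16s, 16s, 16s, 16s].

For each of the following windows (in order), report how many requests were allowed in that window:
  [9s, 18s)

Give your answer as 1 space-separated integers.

Processing requests:
  req#1 t=14s (window 1): ALLOW
  req#2 t=14s (window 1): ALLOW
  req#3 t=14s (window 1): ALLOW
  req#4 t=14s (window 1): ALLOW
  req#5 t=14s (window 1): ALLOW
  req#6 t=14s (window 1): DENY
  req#7 t=15s (window 1): DENY
  req#8 t=15s (window 1): DENY
  req#9 t=15s (window 1): DENY
  req#10 t=15s (window 1): DENY
  req#11 t=15s (window 1): DENY
  req#12 t=15s (window 1): DENY
  req#13 t=16s (window 1): DENY
  req#14 t=16s (window 1): DENY
  req#15 t=16s (window 1): DENY
  req#16 t=16s (window 1): DENY
  req#17 t=16s (window 1): DENY
  req#18 t=16s (window 1): DENY
  req#19 t=16s (window 1): DENY
  req#20 t=16s (window 1): DENY
  req#21 t=16s (window 1): DENY
  req#22 t=16s (window 1): DENY
  req#23 t=16s (window 1): DENY
  req#24 t=16s (window 1): DENY
  req#25 t=16s (window 1): DENY

Allowed counts by window: 5

Answer: 5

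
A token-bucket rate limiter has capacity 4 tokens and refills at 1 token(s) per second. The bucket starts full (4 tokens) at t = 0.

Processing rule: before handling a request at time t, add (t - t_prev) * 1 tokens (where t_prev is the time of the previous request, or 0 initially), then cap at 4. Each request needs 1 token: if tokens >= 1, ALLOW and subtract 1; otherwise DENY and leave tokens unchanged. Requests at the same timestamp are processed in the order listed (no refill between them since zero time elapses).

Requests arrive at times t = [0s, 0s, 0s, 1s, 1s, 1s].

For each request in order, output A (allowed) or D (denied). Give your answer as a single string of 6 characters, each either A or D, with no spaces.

Answer: AAAAAD

Derivation:
Simulating step by step:
  req#1 t=0s: ALLOW
  req#2 t=0s: ALLOW
  req#3 t=0s: ALLOW
  req#4 t=1s: ALLOW
  req#5 t=1s: ALLOW
  req#6 t=1s: DENY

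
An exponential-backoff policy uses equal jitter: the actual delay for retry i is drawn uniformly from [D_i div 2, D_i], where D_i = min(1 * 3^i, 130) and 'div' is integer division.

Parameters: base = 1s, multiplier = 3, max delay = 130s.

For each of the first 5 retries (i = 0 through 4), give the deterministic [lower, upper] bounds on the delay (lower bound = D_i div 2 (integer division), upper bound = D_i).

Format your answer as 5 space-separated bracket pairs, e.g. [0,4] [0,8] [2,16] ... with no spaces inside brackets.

Computing bounds per retry:
  i=0: D_i=min(1*3^0,130)=1, bounds=[0,1]
  i=1: D_i=min(1*3^1,130)=3, bounds=[1,3]
  i=2: D_i=min(1*3^2,130)=9, bounds=[4,9]
  i=3: D_i=min(1*3^3,130)=27, bounds=[13,27]
  i=4: D_i=min(1*3^4,130)=81, bounds=[40,81]

Answer: [0,1] [1,3] [4,9] [13,27] [40,81]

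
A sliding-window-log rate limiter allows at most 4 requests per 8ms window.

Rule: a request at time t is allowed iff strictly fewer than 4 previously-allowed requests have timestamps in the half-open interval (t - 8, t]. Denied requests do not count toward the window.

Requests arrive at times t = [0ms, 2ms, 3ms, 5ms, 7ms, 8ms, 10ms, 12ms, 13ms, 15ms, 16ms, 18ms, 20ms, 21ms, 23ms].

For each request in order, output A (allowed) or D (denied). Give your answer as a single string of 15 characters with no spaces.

Tracking allowed requests in the window:
  req#1 t=0ms: ALLOW
  req#2 t=2ms: ALLOW
  req#3 t=3ms: ALLOW
  req#4 t=5ms: ALLOW
  req#5 t=7ms: DENY
  req#6 t=8ms: ALLOW
  req#7 t=10ms: ALLOW
  req#8 t=12ms: ALLOW
  req#9 t=13ms: ALLOW
  req#10 t=15ms: DENY
  req#11 t=16ms: ALLOW
  req#12 t=18ms: ALLOW
  req#13 t=20ms: ALLOW
  req#14 t=21ms: ALLOW
  req#15 t=23ms: DENY

Answer: AAAADAAAADAAAAD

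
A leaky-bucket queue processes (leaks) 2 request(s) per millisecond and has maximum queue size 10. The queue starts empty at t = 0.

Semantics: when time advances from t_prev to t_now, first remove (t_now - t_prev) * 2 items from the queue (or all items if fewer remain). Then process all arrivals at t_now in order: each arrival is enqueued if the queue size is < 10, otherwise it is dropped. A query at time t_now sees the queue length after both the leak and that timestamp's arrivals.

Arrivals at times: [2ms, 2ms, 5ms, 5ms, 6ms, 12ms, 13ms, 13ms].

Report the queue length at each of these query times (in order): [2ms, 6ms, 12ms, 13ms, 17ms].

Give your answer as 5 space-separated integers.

Answer: 2 1 1 2 0

Derivation:
Queue lengths at query times:
  query t=2ms: backlog = 2
  query t=6ms: backlog = 1
  query t=12ms: backlog = 1
  query t=13ms: backlog = 2
  query t=17ms: backlog = 0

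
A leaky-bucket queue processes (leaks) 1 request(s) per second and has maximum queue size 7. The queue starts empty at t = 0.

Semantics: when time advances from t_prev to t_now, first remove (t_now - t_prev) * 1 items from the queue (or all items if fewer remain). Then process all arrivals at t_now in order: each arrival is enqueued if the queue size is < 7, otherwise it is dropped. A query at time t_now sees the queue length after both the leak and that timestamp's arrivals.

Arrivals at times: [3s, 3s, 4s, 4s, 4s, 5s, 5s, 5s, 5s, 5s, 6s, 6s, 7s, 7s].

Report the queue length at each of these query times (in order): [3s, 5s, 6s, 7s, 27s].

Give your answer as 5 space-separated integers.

Answer: 2 7 7 7 0

Derivation:
Queue lengths at query times:
  query t=3s: backlog = 2
  query t=5s: backlog = 7
  query t=6s: backlog = 7
  query t=7s: backlog = 7
  query t=27s: backlog = 0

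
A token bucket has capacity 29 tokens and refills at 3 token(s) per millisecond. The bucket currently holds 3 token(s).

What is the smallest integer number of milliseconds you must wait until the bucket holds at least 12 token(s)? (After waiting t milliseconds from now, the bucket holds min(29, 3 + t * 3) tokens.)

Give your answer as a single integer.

Answer: 3

Derivation:
Need 3 + t * 3 >= 12, so t >= 9/3.
Smallest integer t = ceil(9/3) = 3.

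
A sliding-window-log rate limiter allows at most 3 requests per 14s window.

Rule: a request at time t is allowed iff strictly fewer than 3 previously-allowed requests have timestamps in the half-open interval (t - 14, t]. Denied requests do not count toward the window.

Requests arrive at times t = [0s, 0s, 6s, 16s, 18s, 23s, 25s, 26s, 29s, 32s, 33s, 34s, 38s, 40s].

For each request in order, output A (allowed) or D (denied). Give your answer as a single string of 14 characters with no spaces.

Answer: AAAAAADDDAADAD

Derivation:
Tracking allowed requests in the window:
  req#1 t=0s: ALLOW
  req#2 t=0s: ALLOW
  req#3 t=6s: ALLOW
  req#4 t=16s: ALLOW
  req#5 t=18s: ALLOW
  req#6 t=23s: ALLOW
  req#7 t=25s: DENY
  req#8 t=26s: DENY
  req#9 t=29s: DENY
  req#10 t=32s: ALLOW
  req#11 t=33s: ALLOW
  req#12 t=34s: DENY
  req#13 t=38s: ALLOW
  req#14 t=40s: DENY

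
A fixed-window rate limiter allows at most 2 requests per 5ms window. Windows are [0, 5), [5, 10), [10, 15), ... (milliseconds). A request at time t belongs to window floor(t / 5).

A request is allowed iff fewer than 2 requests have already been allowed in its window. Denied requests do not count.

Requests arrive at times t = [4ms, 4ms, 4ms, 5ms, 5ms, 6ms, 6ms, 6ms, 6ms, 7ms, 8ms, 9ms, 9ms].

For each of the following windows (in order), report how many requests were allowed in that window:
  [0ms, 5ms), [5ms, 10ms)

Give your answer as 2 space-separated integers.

Answer: 2 2

Derivation:
Processing requests:
  req#1 t=4ms (window 0): ALLOW
  req#2 t=4ms (window 0): ALLOW
  req#3 t=4ms (window 0): DENY
  req#4 t=5ms (window 1): ALLOW
  req#5 t=5ms (window 1): ALLOW
  req#6 t=6ms (window 1): DENY
  req#7 t=6ms (window 1): DENY
  req#8 t=6ms (window 1): DENY
  req#9 t=6ms (window 1): DENY
  req#10 t=7ms (window 1): DENY
  req#11 t=8ms (window 1): DENY
  req#12 t=9ms (window 1): DENY
  req#13 t=9ms (window 1): DENY

Allowed counts by window: 2 2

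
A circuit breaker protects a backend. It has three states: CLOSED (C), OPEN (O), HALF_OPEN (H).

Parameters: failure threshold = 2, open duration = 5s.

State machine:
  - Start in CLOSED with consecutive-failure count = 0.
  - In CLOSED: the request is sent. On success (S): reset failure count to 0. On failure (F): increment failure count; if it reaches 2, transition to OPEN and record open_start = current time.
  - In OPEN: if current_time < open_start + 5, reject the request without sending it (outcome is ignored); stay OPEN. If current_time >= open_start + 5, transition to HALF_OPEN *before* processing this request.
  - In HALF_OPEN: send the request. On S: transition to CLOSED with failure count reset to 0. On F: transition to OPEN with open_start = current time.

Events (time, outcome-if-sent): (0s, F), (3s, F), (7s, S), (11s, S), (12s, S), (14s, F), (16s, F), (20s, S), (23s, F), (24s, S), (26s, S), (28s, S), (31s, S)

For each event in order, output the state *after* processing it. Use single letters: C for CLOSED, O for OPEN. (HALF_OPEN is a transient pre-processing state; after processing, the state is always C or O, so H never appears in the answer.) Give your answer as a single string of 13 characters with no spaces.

State after each event:
  event#1 t=0s outcome=F: state=CLOSED
  event#2 t=3s outcome=F: state=OPEN
  event#3 t=7s outcome=S: state=OPEN
  event#4 t=11s outcome=S: state=CLOSED
  event#5 t=12s outcome=S: state=CLOSED
  event#6 t=14s outcome=F: state=CLOSED
  event#7 t=16s outcome=F: state=OPEN
  event#8 t=20s outcome=S: state=OPEN
  event#9 t=23s outcome=F: state=OPEN
  event#10 t=24s outcome=S: state=OPEN
  event#11 t=26s outcome=S: state=OPEN
  event#12 t=28s outcome=S: state=CLOSED
  event#13 t=31s outcome=S: state=CLOSED

Answer: COOCCCOOOOOCC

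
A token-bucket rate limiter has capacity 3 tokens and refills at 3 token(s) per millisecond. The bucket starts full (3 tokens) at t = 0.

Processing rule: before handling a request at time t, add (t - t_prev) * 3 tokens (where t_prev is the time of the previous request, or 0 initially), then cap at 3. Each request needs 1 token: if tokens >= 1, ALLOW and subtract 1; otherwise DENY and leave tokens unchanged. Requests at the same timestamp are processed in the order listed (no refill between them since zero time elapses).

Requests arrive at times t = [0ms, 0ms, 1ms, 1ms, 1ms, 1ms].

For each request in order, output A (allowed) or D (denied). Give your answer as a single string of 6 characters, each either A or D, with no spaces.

Simulating step by step:
  req#1 t=0ms: ALLOW
  req#2 t=0ms: ALLOW
  req#3 t=1ms: ALLOW
  req#4 t=1ms: ALLOW
  req#5 t=1ms: ALLOW
  req#6 t=1ms: DENY

Answer: AAAAAD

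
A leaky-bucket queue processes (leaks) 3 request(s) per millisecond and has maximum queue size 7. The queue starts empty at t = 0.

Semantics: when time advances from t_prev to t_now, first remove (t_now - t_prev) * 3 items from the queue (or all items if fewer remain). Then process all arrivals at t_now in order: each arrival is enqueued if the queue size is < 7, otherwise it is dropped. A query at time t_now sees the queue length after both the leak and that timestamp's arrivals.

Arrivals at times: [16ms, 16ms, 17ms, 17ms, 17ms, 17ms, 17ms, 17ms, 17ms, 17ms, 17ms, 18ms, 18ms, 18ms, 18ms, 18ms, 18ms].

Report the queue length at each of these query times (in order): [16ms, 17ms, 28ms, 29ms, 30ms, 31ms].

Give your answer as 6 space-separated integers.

Answer: 2 7 0 0 0 0

Derivation:
Queue lengths at query times:
  query t=16ms: backlog = 2
  query t=17ms: backlog = 7
  query t=28ms: backlog = 0
  query t=29ms: backlog = 0
  query t=30ms: backlog = 0
  query t=31ms: backlog = 0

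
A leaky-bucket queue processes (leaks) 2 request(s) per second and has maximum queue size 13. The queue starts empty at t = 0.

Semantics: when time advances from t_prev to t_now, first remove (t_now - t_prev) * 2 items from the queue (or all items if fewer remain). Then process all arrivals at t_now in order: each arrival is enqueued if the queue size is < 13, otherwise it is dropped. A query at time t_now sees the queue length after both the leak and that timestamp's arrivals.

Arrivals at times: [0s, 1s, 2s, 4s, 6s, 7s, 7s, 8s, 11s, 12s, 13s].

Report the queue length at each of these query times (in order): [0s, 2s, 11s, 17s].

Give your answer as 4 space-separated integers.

Queue lengths at query times:
  query t=0s: backlog = 1
  query t=2s: backlog = 1
  query t=11s: backlog = 1
  query t=17s: backlog = 0

Answer: 1 1 1 0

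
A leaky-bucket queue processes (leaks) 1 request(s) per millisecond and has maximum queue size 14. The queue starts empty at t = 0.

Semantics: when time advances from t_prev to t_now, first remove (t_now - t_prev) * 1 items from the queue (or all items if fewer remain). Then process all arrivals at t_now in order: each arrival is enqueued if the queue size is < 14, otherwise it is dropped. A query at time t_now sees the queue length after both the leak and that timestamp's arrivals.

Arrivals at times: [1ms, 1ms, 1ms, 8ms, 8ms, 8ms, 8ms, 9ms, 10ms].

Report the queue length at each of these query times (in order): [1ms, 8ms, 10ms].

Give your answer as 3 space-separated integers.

Queue lengths at query times:
  query t=1ms: backlog = 3
  query t=8ms: backlog = 4
  query t=10ms: backlog = 4

Answer: 3 4 4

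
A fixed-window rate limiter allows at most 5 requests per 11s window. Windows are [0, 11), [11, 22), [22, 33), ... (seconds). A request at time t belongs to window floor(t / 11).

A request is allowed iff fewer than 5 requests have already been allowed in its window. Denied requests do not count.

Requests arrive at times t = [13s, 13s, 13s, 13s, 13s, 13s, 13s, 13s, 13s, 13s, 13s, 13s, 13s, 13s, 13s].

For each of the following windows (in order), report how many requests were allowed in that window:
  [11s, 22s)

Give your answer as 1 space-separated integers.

Answer: 5

Derivation:
Processing requests:
  req#1 t=13s (window 1): ALLOW
  req#2 t=13s (window 1): ALLOW
  req#3 t=13s (window 1): ALLOW
  req#4 t=13s (window 1): ALLOW
  req#5 t=13s (window 1): ALLOW
  req#6 t=13s (window 1): DENY
  req#7 t=13s (window 1): DENY
  req#8 t=13s (window 1): DENY
  req#9 t=13s (window 1): DENY
  req#10 t=13s (window 1): DENY
  req#11 t=13s (window 1): DENY
  req#12 t=13s (window 1): DENY
  req#13 t=13s (window 1): DENY
  req#14 t=13s (window 1): DENY
  req#15 t=13s (window 1): DENY

Allowed counts by window: 5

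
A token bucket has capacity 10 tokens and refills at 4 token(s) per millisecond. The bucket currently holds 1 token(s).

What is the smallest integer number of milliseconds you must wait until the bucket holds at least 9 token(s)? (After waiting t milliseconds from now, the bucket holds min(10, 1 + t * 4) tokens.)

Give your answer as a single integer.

Need 1 + t * 4 >= 9, so t >= 8/4.
Smallest integer t = ceil(8/4) = 2.

Answer: 2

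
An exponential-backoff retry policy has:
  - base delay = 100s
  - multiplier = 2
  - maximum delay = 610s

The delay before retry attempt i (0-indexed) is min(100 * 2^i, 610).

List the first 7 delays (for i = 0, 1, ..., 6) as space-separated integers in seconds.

Computing each delay:
  i=0: min(100*2^0, 610) = 100
  i=1: min(100*2^1, 610) = 200
  i=2: min(100*2^2, 610) = 400
  i=3: min(100*2^3, 610) = 610
  i=4: min(100*2^4, 610) = 610
  i=5: min(100*2^5, 610) = 610
  i=6: min(100*2^6, 610) = 610

Answer: 100 200 400 610 610 610 610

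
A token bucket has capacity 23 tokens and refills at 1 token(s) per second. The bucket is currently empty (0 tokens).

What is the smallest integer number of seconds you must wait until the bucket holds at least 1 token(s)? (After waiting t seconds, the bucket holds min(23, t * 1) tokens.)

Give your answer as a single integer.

Need t * 1 >= 1, so t >= 1/1.
Smallest integer t = ceil(1/1) = 1.

Answer: 1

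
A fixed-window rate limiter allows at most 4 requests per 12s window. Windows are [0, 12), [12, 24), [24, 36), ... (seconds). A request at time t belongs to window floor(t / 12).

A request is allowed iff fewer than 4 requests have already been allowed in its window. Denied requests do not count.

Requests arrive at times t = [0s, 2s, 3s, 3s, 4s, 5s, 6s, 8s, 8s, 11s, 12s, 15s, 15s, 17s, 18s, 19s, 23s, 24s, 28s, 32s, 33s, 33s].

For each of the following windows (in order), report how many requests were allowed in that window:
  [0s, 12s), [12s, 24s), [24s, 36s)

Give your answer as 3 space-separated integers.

Answer: 4 4 4

Derivation:
Processing requests:
  req#1 t=0s (window 0): ALLOW
  req#2 t=2s (window 0): ALLOW
  req#3 t=3s (window 0): ALLOW
  req#4 t=3s (window 0): ALLOW
  req#5 t=4s (window 0): DENY
  req#6 t=5s (window 0): DENY
  req#7 t=6s (window 0): DENY
  req#8 t=8s (window 0): DENY
  req#9 t=8s (window 0): DENY
  req#10 t=11s (window 0): DENY
  req#11 t=12s (window 1): ALLOW
  req#12 t=15s (window 1): ALLOW
  req#13 t=15s (window 1): ALLOW
  req#14 t=17s (window 1): ALLOW
  req#15 t=18s (window 1): DENY
  req#16 t=19s (window 1): DENY
  req#17 t=23s (window 1): DENY
  req#18 t=24s (window 2): ALLOW
  req#19 t=28s (window 2): ALLOW
  req#20 t=32s (window 2): ALLOW
  req#21 t=33s (window 2): ALLOW
  req#22 t=33s (window 2): DENY

Allowed counts by window: 4 4 4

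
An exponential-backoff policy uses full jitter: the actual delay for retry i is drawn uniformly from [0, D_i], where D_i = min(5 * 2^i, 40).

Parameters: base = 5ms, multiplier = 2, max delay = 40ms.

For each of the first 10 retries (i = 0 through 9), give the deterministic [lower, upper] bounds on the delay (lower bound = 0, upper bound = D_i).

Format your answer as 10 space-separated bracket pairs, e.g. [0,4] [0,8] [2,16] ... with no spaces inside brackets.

Computing bounds per retry:
  i=0: D_i=min(5*2^0,40)=5, bounds=[0,5]
  i=1: D_i=min(5*2^1,40)=10, bounds=[0,10]
  i=2: D_i=min(5*2^2,40)=20, bounds=[0,20]
  i=3: D_i=min(5*2^3,40)=40, bounds=[0,40]
  i=4: D_i=min(5*2^4,40)=40, bounds=[0,40]
  i=5: D_i=min(5*2^5,40)=40, bounds=[0,40]
  i=6: D_i=min(5*2^6,40)=40, bounds=[0,40]
  i=7: D_i=min(5*2^7,40)=40, bounds=[0,40]
  i=8: D_i=min(5*2^8,40)=40, bounds=[0,40]
  i=9: D_i=min(5*2^9,40)=40, bounds=[0,40]

Answer: [0,5] [0,10] [0,20] [0,40] [0,40] [0,40] [0,40] [0,40] [0,40] [0,40]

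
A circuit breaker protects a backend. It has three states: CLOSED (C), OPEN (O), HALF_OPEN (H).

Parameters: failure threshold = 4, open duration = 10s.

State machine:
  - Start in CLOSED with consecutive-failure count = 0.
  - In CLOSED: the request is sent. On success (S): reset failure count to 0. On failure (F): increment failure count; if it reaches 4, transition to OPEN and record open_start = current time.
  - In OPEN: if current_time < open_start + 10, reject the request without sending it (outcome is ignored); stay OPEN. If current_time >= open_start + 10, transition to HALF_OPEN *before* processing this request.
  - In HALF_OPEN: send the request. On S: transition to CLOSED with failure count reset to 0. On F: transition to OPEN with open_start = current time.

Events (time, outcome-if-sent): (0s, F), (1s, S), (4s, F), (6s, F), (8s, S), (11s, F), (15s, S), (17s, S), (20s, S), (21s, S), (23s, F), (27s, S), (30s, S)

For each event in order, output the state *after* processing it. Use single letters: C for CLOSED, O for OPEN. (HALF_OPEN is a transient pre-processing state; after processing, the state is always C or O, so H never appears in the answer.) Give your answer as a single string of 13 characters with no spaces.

Answer: CCCCCCCCCCCCC

Derivation:
State after each event:
  event#1 t=0s outcome=F: state=CLOSED
  event#2 t=1s outcome=S: state=CLOSED
  event#3 t=4s outcome=F: state=CLOSED
  event#4 t=6s outcome=F: state=CLOSED
  event#5 t=8s outcome=S: state=CLOSED
  event#6 t=11s outcome=F: state=CLOSED
  event#7 t=15s outcome=S: state=CLOSED
  event#8 t=17s outcome=S: state=CLOSED
  event#9 t=20s outcome=S: state=CLOSED
  event#10 t=21s outcome=S: state=CLOSED
  event#11 t=23s outcome=F: state=CLOSED
  event#12 t=27s outcome=S: state=CLOSED
  event#13 t=30s outcome=S: state=CLOSED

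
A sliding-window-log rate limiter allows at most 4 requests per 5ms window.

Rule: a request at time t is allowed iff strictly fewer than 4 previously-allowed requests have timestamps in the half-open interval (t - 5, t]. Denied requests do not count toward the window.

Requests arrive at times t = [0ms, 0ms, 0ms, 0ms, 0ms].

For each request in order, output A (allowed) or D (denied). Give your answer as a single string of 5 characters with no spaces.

Tracking allowed requests in the window:
  req#1 t=0ms: ALLOW
  req#2 t=0ms: ALLOW
  req#3 t=0ms: ALLOW
  req#4 t=0ms: ALLOW
  req#5 t=0ms: DENY

Answer: AAAAD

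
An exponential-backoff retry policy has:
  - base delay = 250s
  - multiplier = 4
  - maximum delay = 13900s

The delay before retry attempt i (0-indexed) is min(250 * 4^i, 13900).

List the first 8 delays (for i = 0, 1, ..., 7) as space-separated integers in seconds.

Answer: 250 1000 4000 13900 13900 13900 13900 13900

Derivation:
Computing each delay:
  i=0: min(250*4^0, 13900) = 250
  i=1: min(250*4^1, 13900) = 1000
  i=2: min(250*4^2, 13900) = 4000
  i=3: min(250*4^3, 13900) = 13900
  i=4: min(250*4^4, 13900) = 13900
  i=5: min(250*4^5, 13900) = 13900
  i=6: min(250*4^6, 13900) = 13900
  i=7: min(250*4^7, 13900) = 13900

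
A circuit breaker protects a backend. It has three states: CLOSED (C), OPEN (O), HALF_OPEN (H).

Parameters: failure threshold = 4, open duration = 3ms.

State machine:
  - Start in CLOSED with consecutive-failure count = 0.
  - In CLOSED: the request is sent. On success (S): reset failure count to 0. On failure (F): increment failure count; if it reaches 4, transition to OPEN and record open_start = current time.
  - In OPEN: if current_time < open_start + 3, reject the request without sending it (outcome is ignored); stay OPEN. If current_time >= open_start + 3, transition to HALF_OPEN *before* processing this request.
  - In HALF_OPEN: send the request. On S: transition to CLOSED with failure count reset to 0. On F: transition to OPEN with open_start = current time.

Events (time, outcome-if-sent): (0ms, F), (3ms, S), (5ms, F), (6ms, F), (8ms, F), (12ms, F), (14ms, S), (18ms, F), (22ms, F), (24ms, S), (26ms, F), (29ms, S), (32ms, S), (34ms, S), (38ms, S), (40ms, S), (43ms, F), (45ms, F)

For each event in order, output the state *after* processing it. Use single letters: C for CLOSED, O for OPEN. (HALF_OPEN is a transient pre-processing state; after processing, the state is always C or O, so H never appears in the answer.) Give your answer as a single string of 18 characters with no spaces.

State after each event:
  event#1 t=0ms outcome=F: state=CLOSED
  event#2 t=3ms outcome=S: state=CLOSED
  event#3 t=5ms outcome=F: state=CLOSED
  event#4 t=6ms outcome=F: state=CLOSED
  event#5 t=8ms outcome=F: state=CLOSED
  event#6 t=12ms outcome=F: state=OPEN
  event#7 t=14ms outcome=S: state=OPEN
  event#8 t=18ms outcome=F: state=OPEN
  event#9 t=22ms outcome=F: state=OPEN
  event#10 t=24ms outcome=S: state=OPEN
  event#11 t=26ms outcome=F: state=OPEN
  event#12 t=29ms outcome=S: state=CLOSED
  event#13 t=32ms outcome=S: state=CLOSED
  event#14 t=34ms outcome=S: state=CLOSED
  event#15 t=38ms outcome=S: state=CLOSED
  event#16 t=40ms outcome=S: state=CLOSED
  event#17 t=43ms outcome=F: state=CLOSED
  event#18 t=45ms outcome=F: state=CLOSED

Answer: CCCCCOOOOOOCCCCCCC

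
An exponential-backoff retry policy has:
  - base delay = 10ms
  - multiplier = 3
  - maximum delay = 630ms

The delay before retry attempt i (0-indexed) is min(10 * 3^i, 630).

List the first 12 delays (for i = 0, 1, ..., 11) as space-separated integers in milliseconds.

Answer: 10 30 90 270 630 630 630 630 630 630 630 630

Derivation:
Computing each delay:
  i=0: min(10*3^0, 630) = 10
  i=1: min(10*3^1, 630) = 30
  i=2: min(10*3^2, 630) = 90
  i=3: min(10*3^3, 630) = 270
  i=4: min(10*3^4, 630) = 630
  i=5: min(10*3^5, 630) = 630
  i=6: min(10*3^6, 630) = 630
  i=7: min(10*3^7, 630) = 630
  i=8: min(10*3^8, 630) = 630
  i=9: min(10*3^9, 630) = 630
  i=10: min(10*3^10, 630) = 630
  i=11: min(10*3^11, 630) = 630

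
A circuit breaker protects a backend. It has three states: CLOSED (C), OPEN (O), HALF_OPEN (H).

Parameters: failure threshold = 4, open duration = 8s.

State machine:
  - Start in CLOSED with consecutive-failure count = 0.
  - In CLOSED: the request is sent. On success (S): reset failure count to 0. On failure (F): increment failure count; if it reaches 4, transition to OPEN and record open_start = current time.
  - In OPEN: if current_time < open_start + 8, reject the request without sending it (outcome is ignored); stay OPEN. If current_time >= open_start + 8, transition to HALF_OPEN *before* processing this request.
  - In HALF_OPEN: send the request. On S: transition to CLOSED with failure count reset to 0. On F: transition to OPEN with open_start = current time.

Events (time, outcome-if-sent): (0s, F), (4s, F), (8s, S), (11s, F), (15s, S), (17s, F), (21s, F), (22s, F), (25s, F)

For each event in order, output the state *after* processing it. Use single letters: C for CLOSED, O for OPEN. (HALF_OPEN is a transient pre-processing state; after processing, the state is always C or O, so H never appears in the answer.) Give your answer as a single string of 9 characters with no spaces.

State after each event:
  event#1 t=0s outcome=F: state=CLOSED
  event#2 t=4s outcome=F: state=CLOSED
  event#3 t=8s outcome=S: state=CLOSED
  event#4 t=11s outcome=F: state=CLOSED
  event#5 t=15s outcome=S: state=CLOSED
  event#6 t=17s outcome=F: state=CLOSED
  event#7 t=21s outcome=F: state=CLOSED
  event#8 t=22s outcome=F: state=CLOSED
  event#9 t=25s outcome=F: state=OPEN

Answer: CCCCCCCCO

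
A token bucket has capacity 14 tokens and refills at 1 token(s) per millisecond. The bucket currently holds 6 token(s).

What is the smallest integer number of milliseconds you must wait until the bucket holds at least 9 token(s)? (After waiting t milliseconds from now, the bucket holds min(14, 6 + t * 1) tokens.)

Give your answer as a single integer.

Answer: 3

Derivation:
Need 6 + t * 1 >= 9, so t >= 3/1.
Smallest integer t = ceil(3/1) = 3.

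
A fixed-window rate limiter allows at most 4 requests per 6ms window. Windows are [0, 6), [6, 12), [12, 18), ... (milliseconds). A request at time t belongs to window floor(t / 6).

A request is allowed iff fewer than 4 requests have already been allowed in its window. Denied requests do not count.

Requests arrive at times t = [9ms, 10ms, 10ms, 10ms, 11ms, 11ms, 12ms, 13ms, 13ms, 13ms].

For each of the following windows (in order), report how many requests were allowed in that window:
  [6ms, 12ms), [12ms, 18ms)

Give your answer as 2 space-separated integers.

Processing requests:
  req#1 t=9ms (window 1): ALLOW
  req#2 t=10ms (window 1): ALLOW
  req#3 t=10ms (window 1): ALLOW
  req#4 t=10ms (window 1): ALLOW
  req#5 t=11ms (window 1): DENY
  req#6 t=11ms (window 1): DENY
  req#7 t=12ms (window 2): ALLOW
  req#8 t=13ms (window 2): ALLOW
  req#9 t=13ms (window 2): ALLOW
  req#10 t=13ms (window 2): ALLOW

Allowed counts by window: 4 4

Answer: 4 4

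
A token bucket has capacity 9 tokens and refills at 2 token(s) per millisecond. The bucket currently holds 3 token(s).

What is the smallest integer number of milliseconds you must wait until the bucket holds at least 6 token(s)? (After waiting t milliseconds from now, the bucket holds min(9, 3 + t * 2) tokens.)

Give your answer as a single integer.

Need 3 + t * 2 >= 6, so t >= 3/2.
Smallest integer t = ceil(3/2) = 2.

Answer: 2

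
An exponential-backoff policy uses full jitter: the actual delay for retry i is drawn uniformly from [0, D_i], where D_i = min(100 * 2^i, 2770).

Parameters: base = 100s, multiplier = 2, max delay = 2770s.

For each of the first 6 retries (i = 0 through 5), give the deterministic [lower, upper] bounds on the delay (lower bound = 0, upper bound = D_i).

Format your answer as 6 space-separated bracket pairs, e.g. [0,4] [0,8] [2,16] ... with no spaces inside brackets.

Answer: [0,100] [0,200] [0,400] [0,800] [0,1600] [0,2770]

Derivation:
Computing bounds per retry:
  i=0: D_i=min(100*2^0,2770)=100, bounds=[0,100]
  i=1: D_i=min(100*2^1,2770)=200, bounds=[0,200]
  i=2: D_i=min(100*2^2,2770)=400, bounds=[0,400]
  i=3: D_i=min(100*2^3,2770)=800, bounds=[0,800]
  i=4: D_i=min(100*2^4,2770)=1600, bounds=[0,1600]
  i=5: D_i=min(100*2^5,2770)=2770, bounds=[0,2770]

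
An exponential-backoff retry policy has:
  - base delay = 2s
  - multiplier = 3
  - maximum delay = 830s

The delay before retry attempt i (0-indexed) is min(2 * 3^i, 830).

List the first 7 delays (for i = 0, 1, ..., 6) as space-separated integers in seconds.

Computing each delay:
  i=0: min(2*3^0, 830) = 2
  i=1: min(2*3^1, 830) = 6
  i=2: min(2*3^2, 830) = 18
  i=3: min(2*3^3, 830) = 54
  i=4: min(2*3^4, 830) = 162
  i=5: min(2*3^5, 830) = 486
  i=6: min(2*3^6, 830) = 830

Answer: 2 6 18 54 162 486 830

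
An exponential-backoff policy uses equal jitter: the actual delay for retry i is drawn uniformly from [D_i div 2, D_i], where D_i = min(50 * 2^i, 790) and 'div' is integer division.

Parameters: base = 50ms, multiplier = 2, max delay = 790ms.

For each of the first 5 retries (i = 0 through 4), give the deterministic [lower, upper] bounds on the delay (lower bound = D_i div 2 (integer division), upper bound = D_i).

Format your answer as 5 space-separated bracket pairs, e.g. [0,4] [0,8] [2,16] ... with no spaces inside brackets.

Answer: [25,50] [50,100] [100,200] [200,400] [395,790]

Derivation:
Computing bounds per retry:
  i=0: D_i=min(50*2^0,790)=50, bounds=[25,50]
  i=1: D_i=min(50*2^1,790)=100, bounds=[50,100]
  i=2: D_i=min(50*2^2,790)=200, bounds=[100,200]
  i=3: D_i=min(50*2^3,790)=400, bounds=[200,400]
  i=4: D_i=min(50*2^4,790)=790, bounds=[395,790]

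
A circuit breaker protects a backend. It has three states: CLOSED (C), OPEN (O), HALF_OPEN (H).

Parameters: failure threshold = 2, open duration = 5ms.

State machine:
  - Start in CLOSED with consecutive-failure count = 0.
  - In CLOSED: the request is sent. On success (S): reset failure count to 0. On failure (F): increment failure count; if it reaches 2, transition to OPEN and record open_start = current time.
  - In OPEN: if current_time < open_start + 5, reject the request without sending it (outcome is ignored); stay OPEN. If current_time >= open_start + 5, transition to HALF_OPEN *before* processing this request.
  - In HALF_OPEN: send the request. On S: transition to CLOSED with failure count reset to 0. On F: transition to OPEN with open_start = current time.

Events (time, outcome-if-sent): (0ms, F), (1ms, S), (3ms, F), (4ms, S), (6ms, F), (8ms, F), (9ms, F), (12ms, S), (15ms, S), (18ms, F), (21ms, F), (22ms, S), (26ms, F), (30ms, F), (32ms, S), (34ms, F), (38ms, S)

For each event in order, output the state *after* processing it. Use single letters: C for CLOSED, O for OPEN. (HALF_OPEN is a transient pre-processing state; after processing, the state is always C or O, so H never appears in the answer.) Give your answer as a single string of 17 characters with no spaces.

Answer: CCCCCOOOCCOOOOCCC

Derivation:
State after each event:
  event#1 t=0ms outcome=F: state=CLOSED
  event#2 t=1ms outcome=S: state=CLOSED
  event#3 t=3ms outcome=F: state=CLOSED
  event#4 t=4ms outcome=S: state=CLOSED
  event#5 t=6ms outcome=F: state=CLOSED
  event#6 t=8ms outcome=F: state=OPEN
  event#7 t=9ms outcome=F: state=OPEN
  event#8 t=12ms outcome=S: state=OPEN
  event#9 t=15ms outcome=S: state=CLOSED
  event#10 t=18ms outcome=F: state=CLOSED
  event#11 t=21ms outcome=F: state=OPEN
  event#12 t=22ms outcome=S: state=OPEN
  event#13 t=26ms outcome=F: state=OPEN
  event#14 t=30ms outcome=F: state=OPEN
  event#15 t=32ms outcome=S: state=CLOSED
  event#16 t=34ms outcome=F: state=CLOSED
  event#17 t=38ms outcome=S: state=CLOSED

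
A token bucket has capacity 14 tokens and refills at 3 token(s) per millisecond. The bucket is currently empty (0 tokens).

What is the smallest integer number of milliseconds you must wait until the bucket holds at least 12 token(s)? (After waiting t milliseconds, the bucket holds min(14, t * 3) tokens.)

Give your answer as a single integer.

Answer: 4

Derivation:
Need t * 3 >= 12, so t >= 12/3.
Smallest integer t = ceil(12/3) = 4.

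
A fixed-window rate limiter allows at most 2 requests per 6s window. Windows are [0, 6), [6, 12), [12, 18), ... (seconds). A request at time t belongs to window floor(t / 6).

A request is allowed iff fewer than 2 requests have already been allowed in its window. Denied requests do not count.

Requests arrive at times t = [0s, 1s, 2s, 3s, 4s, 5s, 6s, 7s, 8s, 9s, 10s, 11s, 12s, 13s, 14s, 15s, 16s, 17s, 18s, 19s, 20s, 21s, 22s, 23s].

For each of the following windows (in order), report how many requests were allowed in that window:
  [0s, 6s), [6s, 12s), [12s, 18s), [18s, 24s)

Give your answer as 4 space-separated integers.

Processing requests:
  req#1 t=0s (window 0): ALLOW
  req#2 t=1s (window 0): ALLOW
  req#3 t=2s (window 0): DENY
  req#4 t=3s (window 0): DENY
  req#5 t=4s (window 0): DENY
  req#6 t=5s (window 0): DENY
  req#7 t=6s (window 1): ALLOW
  req#8 t=7s (window 1): ALLOW
  req#9 t=8s (window 1): DENY
  req#10 t=9s (window 1): DENY
  req#11 t=10s (window 1): DENY
  req#12 t=11s (window 1): DENY
  req#13 t=12s (window 2): ALLOW
  req#14 t=13s (window 2): ALLOW
  req#15 t=14s (window 2): DENY
  req#16 t=15s (window 2): DENY
  req#17 t=16s (window 2): DENY
  req#18 t=17s (window 2): DENY
  req#19 t=18s (window 3): ALLOW
  req#20 t=19s (window 3): ALLOW
  req#21 t=20s (window 3): DENY
  req#22 t=21s (window 3): DENY
  req#23 t=22s (window 3): DENY
  req#24 t=23s (window 3): DENY

Allowed counts by window: 2 2 2 2

Answer: 2 2 2 2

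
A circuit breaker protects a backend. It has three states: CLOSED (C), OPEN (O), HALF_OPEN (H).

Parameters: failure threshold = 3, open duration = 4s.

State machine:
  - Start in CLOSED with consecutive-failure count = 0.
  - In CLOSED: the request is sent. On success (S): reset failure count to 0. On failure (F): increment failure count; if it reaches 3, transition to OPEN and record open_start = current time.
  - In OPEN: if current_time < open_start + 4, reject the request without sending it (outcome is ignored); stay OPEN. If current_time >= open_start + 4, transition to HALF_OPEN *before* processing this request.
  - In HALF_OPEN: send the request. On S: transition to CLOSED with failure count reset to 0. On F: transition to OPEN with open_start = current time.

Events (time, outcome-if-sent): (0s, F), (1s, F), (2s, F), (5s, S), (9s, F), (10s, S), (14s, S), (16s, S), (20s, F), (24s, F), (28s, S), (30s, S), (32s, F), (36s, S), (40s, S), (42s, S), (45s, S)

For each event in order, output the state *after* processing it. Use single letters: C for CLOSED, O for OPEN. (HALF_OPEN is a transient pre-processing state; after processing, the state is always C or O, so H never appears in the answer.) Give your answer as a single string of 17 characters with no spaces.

State after each event:
  event#1 t=0s outcome=F: state=CLOSED
  event#2 t=1s outcome=F: state=CLOSED
  event#3 t=2s outcome=F: state=OPEN
  event#4 t=5s outcome=S: state=OPEN
  event#5 t=9s outcome=F: state=OPEN
  event#6 t=10s outcome=S: state=OPEN
  event#7 t=14s outcome=S: state=CLOSED
  event#8 t=16s outcome=S: state=CLOSED
  event#9 t=20s outcome=F: state=CLOSED
  event#10 t=24s outcome=F: state=CLOSED
  event#11 t=28s outcome=S: state=CLOSED
  event#12 t=30s outcome=S: state=CLOSED
  event#13 t=32s outcome=F: state=CLOSED
  event#14 t=36s outcome=S: state=CLOSED
  event#15 t=40s outcome=S: state=CLOSED
  event#16 t=42s outcome=S: state=CLOSED
  event#17 t=45s outcome=S: state=CLOSED

Answer: CCOOOOCCCCCCCCCCC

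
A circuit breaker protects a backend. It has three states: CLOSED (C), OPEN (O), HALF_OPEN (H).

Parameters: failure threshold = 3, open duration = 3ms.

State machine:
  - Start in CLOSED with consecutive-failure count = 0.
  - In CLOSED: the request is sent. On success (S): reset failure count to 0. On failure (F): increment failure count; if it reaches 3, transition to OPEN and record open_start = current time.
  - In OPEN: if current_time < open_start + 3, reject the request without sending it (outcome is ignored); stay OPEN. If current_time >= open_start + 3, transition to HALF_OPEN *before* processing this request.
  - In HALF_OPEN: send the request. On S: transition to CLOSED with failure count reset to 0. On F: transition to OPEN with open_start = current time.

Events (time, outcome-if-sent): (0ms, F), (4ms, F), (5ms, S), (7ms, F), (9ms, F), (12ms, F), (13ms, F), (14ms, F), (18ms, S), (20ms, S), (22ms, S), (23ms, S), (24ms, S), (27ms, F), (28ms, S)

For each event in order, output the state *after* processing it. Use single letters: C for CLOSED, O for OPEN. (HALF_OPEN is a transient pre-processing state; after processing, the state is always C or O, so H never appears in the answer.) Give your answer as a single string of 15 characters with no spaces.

State after each event:
  event#1 t=0ms outcome=F: state=CLOSED
  event#2 t=4ms outcome=F: state=CLOSED
  event#3 t=5ms outcome=S: state=CLOSED
  event#4 t=7ms outcome=F: state=CLOSED
  event#5 t=9ms outcome=F: state=CLOSED
  event#6 t=12ms outcome=F: state=OPEN
  event#7 t=13ms outcome=F: state=OPEN
  event#8 t=14ms outcome=F: state=OPEN
  event#9 t=18ms outcome=S: state=CLOSED
  event#10 t=20ms outcome=S: state=CLOSED
  event#11 t=22ms outcome=S: state=CLOSED
  event#12 t=23ms outcome=S: state=CLOSED
  event#13 t=24ms outcome=S: state=CLOSED
  event#14 t=27ms outcome=F: state=CLOSED
  event#15 t=28ms outcome=S: state=CLOSED

Answer: CCCCCOOOCCCCCCC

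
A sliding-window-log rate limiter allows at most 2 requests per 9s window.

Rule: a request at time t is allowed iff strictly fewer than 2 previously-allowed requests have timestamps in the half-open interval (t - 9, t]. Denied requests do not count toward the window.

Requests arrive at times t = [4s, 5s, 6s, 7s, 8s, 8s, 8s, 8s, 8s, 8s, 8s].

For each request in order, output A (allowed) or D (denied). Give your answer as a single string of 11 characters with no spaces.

Answer: AADDDDDDDDD

Derivation:
Tracking allowed requests in the window:
  req#1 t=4s: ALLOW
  req#2 t=5s: ALLOW
  req#3 t=6s: DENY
  req#4 t=7s: DENY
  req#5 t=8s: DENY
  req#6 t=8s: DENY
  req#7 t=8s: DENY
  req#8 t=8s: DENY
  req#9 t=8s: DENY
  req#10 t=8s: DENY
  req#11 t=8s: DENY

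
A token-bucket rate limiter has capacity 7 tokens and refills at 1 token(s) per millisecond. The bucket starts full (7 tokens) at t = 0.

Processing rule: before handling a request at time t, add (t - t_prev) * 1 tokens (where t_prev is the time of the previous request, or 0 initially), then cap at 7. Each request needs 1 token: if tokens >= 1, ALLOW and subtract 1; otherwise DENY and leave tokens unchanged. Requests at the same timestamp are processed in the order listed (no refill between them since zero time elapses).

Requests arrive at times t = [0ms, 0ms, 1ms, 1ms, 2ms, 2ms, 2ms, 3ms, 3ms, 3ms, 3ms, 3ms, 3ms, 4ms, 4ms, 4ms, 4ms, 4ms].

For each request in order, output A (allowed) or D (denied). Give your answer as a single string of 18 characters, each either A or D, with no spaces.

Answer: AAAAAAAAAADDDADDDD

Derivation:
Simulating step by step:
  req#1 t=0ms: ALLOW
  req#2 t=0ms: ALLOW
  req#3 t=1ms: ALLOW
  req#4 t=1ms: ALLOW
  req#5 t=2ms: ALLOW
  req#6 t=2ms: ALLOW
  req#7 t=2ms: ALLOW
  req#8 t=3ms: ALLOW
  req#9 t=3ms: ALLOW
  req#10 t=3ms: ALLOW
  req#11 t=3ms: DENY
  req#12 t=3ms: DENY
  req#13 t=3ms: DENY
  req#14 t=4ms: ALLOW
  req#15 t=4ms: DENY
  req#16 t=4ms: DENY
  req#17 t=4ms: DENY
  req#18 t=4ms: DENY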